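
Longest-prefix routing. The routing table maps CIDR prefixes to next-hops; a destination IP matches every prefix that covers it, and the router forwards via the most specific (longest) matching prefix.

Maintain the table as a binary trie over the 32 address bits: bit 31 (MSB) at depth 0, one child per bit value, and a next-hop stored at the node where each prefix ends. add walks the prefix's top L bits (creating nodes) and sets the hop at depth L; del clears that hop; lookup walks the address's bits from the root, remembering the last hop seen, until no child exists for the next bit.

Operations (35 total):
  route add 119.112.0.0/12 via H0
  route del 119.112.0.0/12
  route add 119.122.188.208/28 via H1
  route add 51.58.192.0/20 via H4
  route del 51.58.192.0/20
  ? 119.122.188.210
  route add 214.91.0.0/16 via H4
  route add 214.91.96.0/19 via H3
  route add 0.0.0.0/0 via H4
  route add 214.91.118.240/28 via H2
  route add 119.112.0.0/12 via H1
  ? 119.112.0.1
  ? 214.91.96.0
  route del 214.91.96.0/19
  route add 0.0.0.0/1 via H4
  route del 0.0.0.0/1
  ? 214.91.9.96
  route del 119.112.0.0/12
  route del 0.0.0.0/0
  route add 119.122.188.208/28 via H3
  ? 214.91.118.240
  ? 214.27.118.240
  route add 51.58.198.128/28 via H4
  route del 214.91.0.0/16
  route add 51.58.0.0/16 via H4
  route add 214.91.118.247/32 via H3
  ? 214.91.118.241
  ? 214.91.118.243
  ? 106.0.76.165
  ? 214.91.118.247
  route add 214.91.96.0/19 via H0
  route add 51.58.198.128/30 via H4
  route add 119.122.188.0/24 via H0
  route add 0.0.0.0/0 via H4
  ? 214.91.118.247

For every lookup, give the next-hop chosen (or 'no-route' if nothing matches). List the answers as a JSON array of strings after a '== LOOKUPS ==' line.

Trace:
  add 119.112.0.0/12 -> H0 at depth 12
  del 119.112.0.0/12 (clear depth 12)
  add 119.122.188.208/28 -> H1 at depth 28
  add 51.58.192.0/20 -> H4 at depth 20
  del 51.58.192.0/20 (clear depth 20)
  Q 119.122.188.210: descend 0111011101111010101111001101 ; hops seen [H1] ; pick H1
  add 214.91.0.0/16 -> H4 at depth 16
  add 214.91.96.0/19 -> H3 at depth 19
  add 0.0.0.0/0 -> H4 at depth 0
  add 214.91.118.240/28 -> H2 at depth 28
  add 119.112.0.0/12 -> H1 at depth 12
  Q 119.112.0.1: descend 011101110111 ; hops seen [H4,H1] ; pick H1
  Q 214.91.96.0: descend 1101011001011011011 ; hops seen [H4,H4,H3] ; pick H3
  del 214.91.96.0/19 (clear depth 19)
  add 0.0.0.0/1 -> H4 at depth 1
  del 0.0.0.0/1 (clear depth 1)
  Q 214.91.9.96: descend 11010110010110110 ; hops seen [H4,H4] ; pick H4
  del 119.112.0.0/12 (clear depth 12)
  del 0.0.0.0/0 (clear depth 0)
  add 119.122.188.208/28 -> H3 at depth 28
  Q 214.91.118.240: descend 1101011001011011011101101111 ; hops seen [H4,H2] ; pick H2
  Q 214.27.118.240: descend 110101100 ; hops seen [∅] ; pick no-route
  add 51.58.198.128/28 -> H4 at depth 28
  del 214.91.0.0/16 (clear depth 16)
  add 51.58.0.0/16 -> H4 at depth 16
  add 214.91.118.247/32 -> H3 at depth 32
  Q 214.91.118.241: descend 11010110010110110111011011110 ; hops seen [H2] ; pick H2
  Q 214.91.118.243: descend 11010110010110110111011011110 ; hops seen [H2] ; pick H2
  Q 106.0.76.165: descend 011 ; hops seen [∅] ; pick no-route
  Q 214.91.118.247: descend 11010110010110110111011011110111 ; hops seen [H2,H3] ; pick H3
  add 214.91.96.0/19 -> H0 at depth 19
  add 51.58.198.128/30 -> H4 at depth 30
  add 119.122.188.0/24 -> H0 at depth 24
  add 0.0.0.0/0 -> H4 at depth 0
  Q 214.91.118.247: descend 11010110010110110111011011110111 ; hops seen [H4,H0,H2,H3] ; pick H3

== LOOKUPS ==
["H1","H1","H3","H4","H2","no-route","H2","H2","no-route","H3","H3"]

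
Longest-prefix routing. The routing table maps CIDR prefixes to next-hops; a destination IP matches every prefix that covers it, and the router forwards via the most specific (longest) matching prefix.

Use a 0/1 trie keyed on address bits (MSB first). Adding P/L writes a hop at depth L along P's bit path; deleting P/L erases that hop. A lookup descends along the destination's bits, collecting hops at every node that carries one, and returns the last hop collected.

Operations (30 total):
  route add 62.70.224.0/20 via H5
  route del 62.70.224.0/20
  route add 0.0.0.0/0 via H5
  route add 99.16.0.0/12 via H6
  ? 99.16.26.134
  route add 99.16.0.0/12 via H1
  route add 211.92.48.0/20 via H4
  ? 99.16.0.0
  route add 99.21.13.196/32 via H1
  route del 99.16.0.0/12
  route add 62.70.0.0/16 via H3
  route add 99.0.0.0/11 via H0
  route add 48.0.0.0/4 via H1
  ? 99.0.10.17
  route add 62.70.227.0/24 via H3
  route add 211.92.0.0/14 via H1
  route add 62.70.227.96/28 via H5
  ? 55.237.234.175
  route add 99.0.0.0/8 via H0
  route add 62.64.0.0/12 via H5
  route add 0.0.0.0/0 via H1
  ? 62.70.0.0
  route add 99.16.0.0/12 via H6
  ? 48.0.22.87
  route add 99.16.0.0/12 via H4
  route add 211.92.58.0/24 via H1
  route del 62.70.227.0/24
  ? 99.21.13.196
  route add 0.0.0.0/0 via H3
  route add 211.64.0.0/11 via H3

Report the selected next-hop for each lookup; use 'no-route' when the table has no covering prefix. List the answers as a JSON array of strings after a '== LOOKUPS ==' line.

Apply in order:
  add 62.70.224.0/20 -> H5 at depth 20
  del 62.70.224.0/20 (clear depth 20)
  add 0.0.0.0/0 -> H5 at depth 0
  add 99.16.0.0/12 -> H6 at depth 12
  Q 99.16.26.134: descend 011000110001 ; hops seen [H5,H6] ; pick H6
  add 99.16.0.0/12 -> H1 at depth 12
  add 211.92.48.0/20 -> H4 at depth 20
  Q 99.16.0.0: descend 011000110001 ; hops seen [H5,H1] ; pick H1
  add 99.21.13.196/32 -> H1 at depth 32
  del 99.16.0.0/12 (clear depth 12)
  add 62.70.0.0/16 -> H3 at depth 16
  add 99.0.0.0/11 -> H0 at depth 11
  add 48.0.0.0/4 -> H1 at depth 4
  Q 99.0.10.17: descend 01100011000 ; hops seen [H5,H0] ; pick H0
  add 62.70.227.0/24 -> H3 at depth 24
  add 211.92.0.0/14 -> H1 at depth 14
  add 62.70.227.96/28 -> H5 at depth 28
  Q 55.237.234.175: descend 0011 ; hops seen [H5,H1] ; pick H1
  add 99.0.0.0/8 -> H0 at depth 8
  add 62.64.0.0/12 -> H5 at depth 12
  add 0.0.0.0/0 -> H1 at depth 0
  Q 62.70.0.0: descend 0011111001000110 ; hops seen [H1,H1,H5,H3] ; pick H3
  add 99.16.0.0/12 -> H6 at depth 12
  Q 48.0.22.87: descend 0011 ; hops seen [H1,H1] ; pick H1
  add 99.16.0.0/12 -> H4 at depth 12
  add 211.92.58.0/24 -> H1 at depth 24
  del 62.70.227.0/24 (clear depth 24)
  Q 99.21.13.196: descend 01100011000101010000110111000100 ; hops seen [H1,H0,H0,H4,H1] ; pick H1
  add 0.0.0.0/0 -> H3 at depth 0
  add 211.64.0.0/11 -> H3 at depth 11

== LOOKUPS ==
["H6","H1","H0","H1","H3","H1","H1"]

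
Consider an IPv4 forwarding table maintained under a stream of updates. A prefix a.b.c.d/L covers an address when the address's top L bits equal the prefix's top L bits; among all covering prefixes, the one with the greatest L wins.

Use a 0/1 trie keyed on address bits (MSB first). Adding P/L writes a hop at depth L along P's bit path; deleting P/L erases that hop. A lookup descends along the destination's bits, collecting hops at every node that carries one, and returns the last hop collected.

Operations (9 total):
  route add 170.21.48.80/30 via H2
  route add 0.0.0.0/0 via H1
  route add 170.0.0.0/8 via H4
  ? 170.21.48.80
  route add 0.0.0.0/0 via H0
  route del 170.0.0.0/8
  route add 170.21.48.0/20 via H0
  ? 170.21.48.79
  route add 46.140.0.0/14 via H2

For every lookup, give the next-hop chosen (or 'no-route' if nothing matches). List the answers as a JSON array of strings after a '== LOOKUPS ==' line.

Trace:
  + 170.21.48.80/30 (H2) depth=30
  + 0.0.0.0/0 (H1) depth=0
  + 170.0.0.0/8 (H4) depth=8
  ? 170.21.48.80  path d0:H1→d1:-→d2:-→d3:-→d4:-→d5:-→d6:-→d7:-→d8:H4→d9:-→d10:-→d11:-→d12:-→d13:-→d14:-→d15:-→d16:-→d17:-→d18:-→d19:-→d20:-→d21:-→d22:-→d23:-→d24:-→d25:-→d26:-→d27:-→d28:-→d29:-→d30:H2  best=H2
  + 0.0.0.0/0 (H0) depth=0
  del 170.0.0.0/8 (clear depth 8)
  + 170.21.48.0/20 (H0) depth=20
  ? 170.21.48.79  path d0:H0→d1:-→d2:-→d3:-→d4:-→d5:-→d6:-→d7:-→d8:-→d9:-→d10:-→d11:-→d12:-→d13:-→d14:-→d15:-→d16:-→d17:-→d18:-→d19:-→d20:H0→d21:-→d22:-→d23:-→d24:-→d25:-→d26:-→d27:-  best=H0
  + 46.140.0.0/14 (H2) depth=14

== LOOKUPS ==
["H2","H0"]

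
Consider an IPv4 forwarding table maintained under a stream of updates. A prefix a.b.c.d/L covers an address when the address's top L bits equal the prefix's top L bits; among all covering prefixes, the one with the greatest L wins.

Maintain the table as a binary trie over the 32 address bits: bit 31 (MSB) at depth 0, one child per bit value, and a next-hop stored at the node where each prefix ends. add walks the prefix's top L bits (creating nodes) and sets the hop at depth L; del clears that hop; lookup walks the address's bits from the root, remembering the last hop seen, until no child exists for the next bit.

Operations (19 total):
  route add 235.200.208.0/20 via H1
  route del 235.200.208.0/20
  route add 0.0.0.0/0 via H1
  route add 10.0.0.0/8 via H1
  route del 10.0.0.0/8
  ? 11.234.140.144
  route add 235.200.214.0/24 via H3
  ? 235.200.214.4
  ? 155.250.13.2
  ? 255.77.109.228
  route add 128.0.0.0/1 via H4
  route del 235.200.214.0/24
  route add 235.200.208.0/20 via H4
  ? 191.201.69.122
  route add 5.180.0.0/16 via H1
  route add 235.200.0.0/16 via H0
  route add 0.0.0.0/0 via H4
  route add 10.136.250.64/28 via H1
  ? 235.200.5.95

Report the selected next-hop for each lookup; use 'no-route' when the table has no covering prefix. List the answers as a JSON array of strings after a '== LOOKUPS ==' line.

Process each operation:
  add 235.200.208.0/20 -> H1 at depth 20
  del 235.200.208.0/20 (clear depth 20)
  add 0.0.0.0/0 -> H1 at depth 0
  add 10.0.0.0/8 -> H1 at depth 8
  del 10.0.0.0/8 (clear depth 8)
  Q 11.234.140.144: descend 0000101 ; hops seen [H1] ; pick H1
  add 235.200.214.0/24 -> H3 at depth 24
  Q 235.200.214.4: descend 111010111100100011010110 ; hops seen [H1,H3] ; pick H3
  Q 155.250.13.2: descend 1 ; hops seen [H1] ; pick H1
  Q 255.77.109.228: descend 111 ; hops seen [H1] ; pick H1
  add 128.0.0.0/1 -> H4 at depth 1
  del 235.200.214.0/24 (clear depth 24)
  add 235.200.208.0/20 -> H4 at depth 20
  Q 191.201.69.122: descend 1 ; hops seen [H1,H4] ; pick H4
  add 5.180.0.0/16 -> H1 at depth 16
  add 235.200.0.0/16 -> H0 at depth 16
  add 0.0.0.0/0 -> H4 at depth 0
  add 10.136.250.64/28 -> H1 at depth 28
  Q 235.200.5.95: descend 1110101111001000 ; hops seen [H4,H4,H0] ; pick H0

== LOOKUPS ==
["H1","H3","H1","H1","H4","H0"]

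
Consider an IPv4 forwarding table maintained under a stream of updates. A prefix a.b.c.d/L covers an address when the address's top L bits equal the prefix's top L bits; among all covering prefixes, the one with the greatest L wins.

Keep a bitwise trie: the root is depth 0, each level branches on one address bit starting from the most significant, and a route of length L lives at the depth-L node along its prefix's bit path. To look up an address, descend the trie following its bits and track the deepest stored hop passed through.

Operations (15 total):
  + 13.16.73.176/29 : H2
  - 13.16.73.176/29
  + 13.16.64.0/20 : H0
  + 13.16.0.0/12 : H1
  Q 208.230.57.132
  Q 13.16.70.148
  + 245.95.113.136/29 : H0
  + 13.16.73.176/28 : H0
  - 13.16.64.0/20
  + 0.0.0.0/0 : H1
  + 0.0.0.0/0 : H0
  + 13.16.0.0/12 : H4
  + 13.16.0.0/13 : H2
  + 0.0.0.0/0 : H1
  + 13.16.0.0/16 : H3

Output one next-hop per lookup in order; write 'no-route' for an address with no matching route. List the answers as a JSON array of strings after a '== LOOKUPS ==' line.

Trace:
  + 13.16.73.176/29 (H2) depth=29
  - 13.16.73.176/29 clear@29
  + 13.16.64.0/20 (H0) depth=20
  + 13.16.0.0/12 (H1) depth=12
  lookup 208.230.57.132: bits ε walk d0:- -> no-route
  lookup 13.16.70.148: bits 00001101000100000100 walk d0:-→d1:-→d2:-→d3:-→d4:-→d5:-→d6:-→d7:-→d8:-→d9:-→d10:-→d11:-→d12:H1→d13:-→d14:-→d15:-→d16:-→d17:-→d18:-→d19:-→d20:H0 -> H0
  + 245.95.113.136/29 (H0) depth=29
  + 13.16.73.176/28 (H0) depth=28
  - 13.16.64.0/20 clear@20
  + 0.0.0.0/0 (H1) depth=0
  + 0.0.0.0/0 (H0) depth=0
  + 13.16.0.0/12 (H4) depth=12
  + 13.16.0.0/13 (H2) depth=13
  + 0.0.0.0/0 (H1) depth=0
  + 13.16.0.0/16 (H3) depth=16

== LOOKUPS ==
["no-route","H0"]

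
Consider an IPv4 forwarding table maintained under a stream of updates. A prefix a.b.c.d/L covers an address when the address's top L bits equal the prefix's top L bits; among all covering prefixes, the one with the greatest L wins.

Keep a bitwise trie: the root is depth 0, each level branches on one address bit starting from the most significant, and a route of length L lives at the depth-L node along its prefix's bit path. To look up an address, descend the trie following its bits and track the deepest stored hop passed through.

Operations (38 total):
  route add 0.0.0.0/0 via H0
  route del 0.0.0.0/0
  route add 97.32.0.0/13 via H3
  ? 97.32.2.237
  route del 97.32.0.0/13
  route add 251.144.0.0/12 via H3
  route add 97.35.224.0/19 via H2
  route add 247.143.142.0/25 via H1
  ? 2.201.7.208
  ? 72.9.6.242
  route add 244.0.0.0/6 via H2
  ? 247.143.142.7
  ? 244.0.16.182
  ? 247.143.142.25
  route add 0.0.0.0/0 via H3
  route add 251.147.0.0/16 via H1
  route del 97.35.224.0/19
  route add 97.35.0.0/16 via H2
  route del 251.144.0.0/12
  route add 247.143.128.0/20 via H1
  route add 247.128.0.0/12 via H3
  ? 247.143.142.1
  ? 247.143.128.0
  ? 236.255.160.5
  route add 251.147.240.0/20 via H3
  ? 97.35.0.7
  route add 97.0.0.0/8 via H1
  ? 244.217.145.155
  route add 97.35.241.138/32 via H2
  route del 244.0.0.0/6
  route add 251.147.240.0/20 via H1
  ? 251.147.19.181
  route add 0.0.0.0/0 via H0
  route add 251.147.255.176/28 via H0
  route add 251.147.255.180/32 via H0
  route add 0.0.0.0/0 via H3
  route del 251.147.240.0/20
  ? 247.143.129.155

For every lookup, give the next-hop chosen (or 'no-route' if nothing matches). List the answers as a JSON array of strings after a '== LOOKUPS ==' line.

Process each operation:
  + 0.0.0.0/0 (H0) depth=0
  - 0.0.0.0/0 clear@0
  + 97.32.0.0/13 (H3) depth=13
  Q 97.32.2.237: descend 0110000100100 ; hops seen [H3] ; pick H3
  - 97.32.0.0/13 clear@13
  + 251.144.0.0/12 (H3) depth=12
  + 97.35.224.0/19 (H2) depth=19
  + 247.143.142.0/25 (H1) depth=25
  Q 2.201.7.208: descend 0 ; hops seen [∅] ; pick no-route
  Q 72.9.6.242: descend 01 ; hops seen [∅] ; pick no-route
  + 244.0.0.0/6 (H2) depth=6
  Q 247.143.142.7: descend 1111011110001111100011100 ; hops seen [H2,H1] ; pick H1
  Q 244.0.16.182: descend 111101 ; hops seen [H2] ; pick H2
  Q 247.143.142.25: descend 1111011110001111100011100 ; hops seen [H2,H1] ; pick H1
  + 0.0.0.0/0 (H3) depth=0
  + 251.147.0.0/16 (H1) depth=16
  - 97.35.224.0/19 clear@19
  + 97.35.0.0/16 (H2) depth=16
  - 251.144.0.0/12 clear@12
  + 247.143.128.0/20 (H1) depth=20
  + 247.128.0.0/12 (H3) depth=12
  Q 247.143.142.1: descend 1111011110001111100011100 ; hops seen [H3,H2,H3,H1,H1] ; pick H1
  Q 247.143.128.0: descend 11110111100011111000 ; hops seen [H3,H2,H3,H1] ; pick H1
  Q 236.255.160.5: descend 111 ; hops seen [H3] ; pick H3
  + 251.147.240.0/20 (H3) depth=20
  Q 97.35.0.7: descend 0110000100100011 ; hops seen [H3,H2] ; pick H2
  + 97.0.0.0/8 (H1) depth=8
  Q 244.217.145.155: descend 111101 ; hops seen [H3,H2] ; pick H2
  + 97.35.241.138/32 (H2) depth=32
  - 244.0.0.0/6 clear@6
  + 251.147.240.0/20 (H1) depth=20
  Q 251.147.19.181: descend 1111101110010011 ; hops seen [H3,H1] ; pick H1
  + 0.0.0.0/0 (H0) depth=0
  + 251.147.255.176/28 (H0) depth=28
  + 251.147.255.180/32 (H0) depth=32
  + 0.0.0.0/0 (H3) depth=0
  - 251.147.240.0/20 clear@20
  Q 247.143.129.155: descend 11110111100011111000 ; hops seen [H3,H3,H1] ; pick H1

== LOOKUPS ==
["H3","no-route","no-route","H1","H2","H1","H1","H1","H3","H2","H2","H1","H1"]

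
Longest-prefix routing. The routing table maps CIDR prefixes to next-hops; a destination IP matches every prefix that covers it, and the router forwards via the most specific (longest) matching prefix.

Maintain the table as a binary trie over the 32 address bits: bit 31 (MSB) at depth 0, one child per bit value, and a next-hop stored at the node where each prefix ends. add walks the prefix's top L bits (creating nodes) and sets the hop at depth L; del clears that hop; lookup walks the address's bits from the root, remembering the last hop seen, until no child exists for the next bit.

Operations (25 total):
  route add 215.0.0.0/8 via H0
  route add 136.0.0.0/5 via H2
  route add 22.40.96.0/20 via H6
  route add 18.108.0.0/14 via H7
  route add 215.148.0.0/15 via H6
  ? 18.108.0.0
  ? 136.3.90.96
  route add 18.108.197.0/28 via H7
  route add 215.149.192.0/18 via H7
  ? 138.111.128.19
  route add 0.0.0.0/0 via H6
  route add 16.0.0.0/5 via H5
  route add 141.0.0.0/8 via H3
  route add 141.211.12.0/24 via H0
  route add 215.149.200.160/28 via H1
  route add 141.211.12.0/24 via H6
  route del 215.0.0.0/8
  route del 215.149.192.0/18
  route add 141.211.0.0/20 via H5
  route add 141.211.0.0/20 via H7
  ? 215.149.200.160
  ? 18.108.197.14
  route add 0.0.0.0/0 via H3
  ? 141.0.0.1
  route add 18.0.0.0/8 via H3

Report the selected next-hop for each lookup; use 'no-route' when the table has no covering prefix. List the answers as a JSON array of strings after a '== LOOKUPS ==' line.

Process each operation:
  add 215.0.0.0/8 -> H0 at depth 8
  add 136.0.0.0/5 -> H2 at depth 5
  add 22.40.96.0/20 -> H6 at depth 20
  add 18.108.0.0/14 -> H7 at depth 14
  add 215.148.0.0/15 -> H6 at depth 15
  Q 18.108.0.0: descend 00010010011011 ; hops seen [H7] ; pick H7
  Q 136.3.90.96: descend 10001 ; hops seen [H2] ; pick H2
  add 18.108.197.0/28 -> H7 at depth 28
  add 215.149.192.0/18 -> H7 at depth 18
  Q 138.111.128.19: descend 10001 ; hops seen [H2] ; pick H2
  add 0.0.0.0/0 -> H6 at depth 0
  add 16.0.0.0/5 -> H5 at depth 5
  add 141.0.0.0/8 -> H3 at depth 8
  add 141.211.12.0/24 -> H0 at depth 24
  add 215.149.200.160/28 -> H1 at depth 28
  add 141.211.12.0/24 -> H6 at depth 24
  - 215.0.0.0/8 clear@8
  - 215.149.192.0/18 clear@18
  add 141.211.0.0/20 -> H5 at depth 20
  add 141.211.0.0/20 -> H7 at depth 20
  Q 215.149.200.160: descend 1101011110010101110010001010 ; hops seen [H6,H6,H1] ; pick H1
  Q 18.108.197.14: descend 0001001001101100110001010000 ; hops seen [H6,H5,H7,H7] ; pick H7
  add 0.0.0.0/0 -> H3 at depth 0
  Q 141.0.0.1: descend 10001101 ; hops seen [H3,H2,H3] ; pick H3
  add 18.0.0.0/8 -> H3 at depth 8

== LOOKUPS ==
["H7","H2","H2","H1","H7","H3"]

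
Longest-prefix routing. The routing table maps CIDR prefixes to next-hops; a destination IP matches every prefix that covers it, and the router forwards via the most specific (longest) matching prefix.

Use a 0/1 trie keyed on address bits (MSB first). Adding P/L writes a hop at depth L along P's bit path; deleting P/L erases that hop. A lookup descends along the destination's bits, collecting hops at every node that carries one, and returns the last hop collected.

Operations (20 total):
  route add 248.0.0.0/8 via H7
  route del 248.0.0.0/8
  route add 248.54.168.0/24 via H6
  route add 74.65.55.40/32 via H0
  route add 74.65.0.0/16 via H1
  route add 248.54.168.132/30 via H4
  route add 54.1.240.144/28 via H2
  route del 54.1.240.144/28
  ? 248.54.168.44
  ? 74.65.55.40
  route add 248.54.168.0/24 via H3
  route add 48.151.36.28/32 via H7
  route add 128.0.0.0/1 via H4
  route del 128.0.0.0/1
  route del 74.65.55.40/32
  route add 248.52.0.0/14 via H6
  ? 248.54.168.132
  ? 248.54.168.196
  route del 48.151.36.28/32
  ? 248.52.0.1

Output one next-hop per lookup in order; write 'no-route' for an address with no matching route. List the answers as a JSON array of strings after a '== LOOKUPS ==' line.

Apply in order:
  + 248.0.0.0/8 (H7) depth=8
  del 248.0.0.0/8 (clear depth 8)
  + 248.54.168.0/24 (H6) depth=24
  + 74.65.55.40/32 (H0) depth=32
  + 74.65.0.0/16 (H1) depth=16
  + 248.54.168.132/30 (H4) depth=30
  + 54.1.240.144/28 (H2) depth=28
  del 54.1.240.144/28 (clear depth 28)
  lookup 248.54.168.44: bits 111110000011011010101000 walk d0:-→d1:-→d2:-→d3:-→d4:-→d5:-→d6:-→d7:-→d8:-→d9:-→d10:-→d11:-→d12:-→d13:-→d14:-→d15:-→d16:-→d17:-→d18:-→d19:-→d20:-→d21:-→d22:-→d23:-→d24:H6 -> H6
  lookup 74.65.55.40: bits 01001010010000010011011100101000 walk d0:-→d1:-→d2:-→d3:-→d4:-→d5:-→d6:-→d7:-→d8:-→d9:-→d10:-→d11:-→d12:-→d13:-→d14:-→d15:-→d16:H1→d17:-→d18:-→d19:-→d20:-→d21:-→d22:-→d23:-→d24:-→d25:-→d26:-→d27:-→d28:-→d29:-→d30:-→d31:-→d32:H0 -> H0
  + 248.54.168.0/24 (H3) depth=24
  + 48.151.36.28/32 (H7) depth=32
  + 128.0.0.0/1 (H4) depth=1
  del 128.0.0.0/1 (clear depth 1)
  del 74.65.55.40/32 (clear depth 32)
  + 248.52.0.0/14 (H6) depth=14
  lookup 248.54.168.132: bits 111110000011011010101000100001 walk d0:-→d1:-→d2:-→d3:-→d4:-→d5:-→d6:-→d7:-→d8:-→d9:-→d10:-→d11:-→d12:-→d13:-→d14:H6→d15:-→d16:-→d17:-→d18:-→d19:-→d20:-→d21:-→d22:-→d23:-→d24:H3→d25:-→d26:-→d27:-→d28:-→d29:-→d30:H4 -> H4
  lookup 248.54.168.196: bits 1111100000110110101010001 walk d0:-→d1:-→d2:-→d3:-→d4:-→d5:-→d6:-→d7:-→d8:-→d9:-→d10:-→d11:-→d12:-→d13:-→d14:H6→d15:-→d16:-→d17:-→d18:-→d19:-→d20:-→d21:-→d22:-→d23:-→d24:H3→d25:- -> H3
  del 48.151.36.28/32 (clear depth 32)
  lookup 248.52.0.1: bits 11111000001101 walk d0:-→d1:-→d2:-→d3:-→d4:-→d5:-→d6:-→d7:-→d8:-→d9:-→d10:-→d11:-→d12:-→d13:-→d14:H6 -> H6

== LOOKUPS ==
["H6","H0","H4","H3","H6"]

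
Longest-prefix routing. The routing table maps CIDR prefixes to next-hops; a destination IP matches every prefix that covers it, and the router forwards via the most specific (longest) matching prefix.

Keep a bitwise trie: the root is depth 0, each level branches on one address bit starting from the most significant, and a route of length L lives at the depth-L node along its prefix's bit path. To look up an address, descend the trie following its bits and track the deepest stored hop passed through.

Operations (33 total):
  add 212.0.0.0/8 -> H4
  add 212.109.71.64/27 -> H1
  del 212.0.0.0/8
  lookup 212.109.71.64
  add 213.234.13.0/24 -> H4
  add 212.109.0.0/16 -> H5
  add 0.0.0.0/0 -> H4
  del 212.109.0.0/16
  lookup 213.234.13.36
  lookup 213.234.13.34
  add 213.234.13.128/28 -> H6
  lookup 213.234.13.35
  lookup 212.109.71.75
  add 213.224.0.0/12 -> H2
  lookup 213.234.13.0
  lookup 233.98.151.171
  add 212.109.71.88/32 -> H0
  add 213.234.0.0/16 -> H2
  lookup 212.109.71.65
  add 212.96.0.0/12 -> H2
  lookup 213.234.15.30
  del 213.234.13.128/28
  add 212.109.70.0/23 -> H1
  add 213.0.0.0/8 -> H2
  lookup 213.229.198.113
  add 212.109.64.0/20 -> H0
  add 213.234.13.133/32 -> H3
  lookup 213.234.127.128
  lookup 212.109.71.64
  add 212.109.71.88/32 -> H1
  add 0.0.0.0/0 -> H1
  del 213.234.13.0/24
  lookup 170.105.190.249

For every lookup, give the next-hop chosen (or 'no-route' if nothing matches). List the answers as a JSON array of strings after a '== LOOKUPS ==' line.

Trace:
  add 212.0.0.0/8 -> H4 at depth 8
  add 212.109.71.64/27 -> H1 at depth 27
  del 212.0.0.0/8 (clear depth 8)
  lookup 212.109.71.64: bits 110101000110110101000111010 walk d0:-→d1:-→d2:-→d3:-→d4:-→d5:-→d6:-→d7:-→d8:-→d9:-→d10:-→d11:-→d12:-→d13:-→d14:-→d15:-→d16:-→d17:-→d18:-→d19:-→d20:-→d21:-→d22:-→d23:-→d24:-→d25:-→d26:-→d27:H1 -> H1
  add 213.234.13.0/24 -> H4 at depth 24
  add 212.109.0.0/16 -> H5 at depth 16
  add 0.0.0.0/0 -> H4 at depth 0
  del 212.109.0.0/16 (clear depth 16)
  lookup 213.234.13.36: bits 110101011110101000001101 walk d0:H4→d1:-→d2:-→d3:-→d4:-→d5:-→d6:-→d7:-→d8:-→d9:-→d10:-→d11:-→d12:-→d13:-→d14:-→d15:-→d16:-→d17:-→d18:-→d19:-→d20:-→d21:-→d22:-→d23:-→d24:H4 -> H4
  lookup 213.234.13.34: bits 110101011110101000001101 walk d0:H4→d1:-→d2:-→d3:-→d4:-→d5:-→d6:-→d7:-→d8:-→d9:-→d10:-→d11:-→d12:-→d13:-→d14:-→d15:-→d16:-→d17:-→d18:-→d19:-→d20:-→d21:-→d22:-→d23:-→d24:H4 -> H4
  add 213.234.13.128/28 -> H6 at depth 28
  lookup 213.234.13.35: bits 110101011110101000001101 walk d0:H4→d1:-→d2:-→d3:-→d4:-→d5:-→d6:-→d7:-→d8:-→d9:-→d10:-→d11:-→d12:-→d13:-→d14:-→d15:-→d16:-→d17:-→d18:-→d19:-→d20:-→d21:-→d22:-→d23:-→d24:H4 -> H4
  lookup 212.109.71.75: bits 110101000110110101000111010 walk d0:H4→d1:-→d2:-→d3:-→d4:-→d5:-→d6:-→d7:-→d8:-→d9:-→d10:-→d11:-→d12:-→d13:-→d14:-→d15:-→d16:-→d17:-→d18:-→d19:-→d20:-→d21:-→d22:-→d23:-→d24:-→d25:-→d26:-→d27:H1 -> H1
  add 213.224.0.0/12 -> H2 at depth 12
  lookup 213.234.13.0: bits 110101011110101000001101 walk d0:H4→d1:-→d2:-→d3:-→d4:-→d5:-→d6:-→d7:-→d8:-→d9:-→d10:-→d11:-→d12:H2→d13:-→d14:-→d15:-→d16:-→d17:-→d18:-→d19:-→d20:-→d21:-→d22:-→d23:-→d24:H4 -> H4
  lookup 233.98.151.171: bits 11 walk d0:H4→d1:-→d2:- -> H4
  add 212.109.71.88/32 -> H0 at depth 32
  add 213.234.0.0/16 -> H2 at depth 16
  lookup 212.109.71.65: bits 110101000110110101000111010 walk d0:H4→d1:-→d2:-→d3:-→d4:-→d5:-→d6:-→d7:-→d8:-→d9:-→d10:-→d11:-→d12:-→d13:-→d14:-→d15:-→d16:-→d17:-→d18:-→d19:-→d20:-→d21:-→d22:-→d23:-→d24:-→d25:-→d26:-→d27:H1 -> H1
  add 212.96.0.0/12 -> H2 at depth 12
  lookup 213.234.15.30: bits 1101010111101010000011 walk d0:H4→d1:-→d2:-→d3:-→d4:-→d5:-→d6:-→d7:-→d8:-→d9:-→d10:-→d11:-→d12:H2→d13:-→d14:-→d15:-→d16:H2→d17:-→d18:-→d19:-→d20:-→d21:-→d22:- -> H2
  del 213.234.13.128/28 (clear depth 28)
  add 212.109.70.0/23 -> H1 at depth 23
  add 213.0.0.0/8 -> H2 at depth 8
  lookup 213.229.198.113: bits 110101011110 walk d0:H4→d1:-→d2:-→d3:-→d4:-→d5:-→d6:-→d7:-→d8:H2→d9:-→d10:-→d11:-→d12:H2 -> H2
  add 212.109.64.0/20 -> H0 at depth 20
  add 213.234.13.133/32 -> H3 at depth 32
  lookup 213.234.127.128: bits 11010101111010100 walk d0:H4→d1:-→d2:-→d3:-→d4:-→d5:-→d6:-→d7:-→d8:H2→d9:-→d10:-→d11:-→d12:H2→d13:-→d14:-→d15:-→d16:H2→d17:- -> H2
  lookup 212.109.71.64: bits 110101000110110101000111010 walk d0:H4→d1:-→d2:-→d3:-→d4:-→d5:-→d6:-→d7:-→d8:-→d9:-→d10:-→d11:-→d12:H2→d13:-→d14:-→d15:-→d16:-→d17:-→d18:-→d19:-→d20:H0→d21:-→d22:-→d23:H1→d24:-→d25:-→d26:-→d27:H1 -> H1
  add 212.109.71.88/32 -> H1 at depth 32
  add 0.0.0.0/0 -> H1 at depth 0
  del 213.234.13.0/24 (clear depth 24)
  lookup 170.105.190.249: bits 1 walk d0:H1→d1:- -> H1

== LOOKUPS ==
["H1","H4","H4","H4","H1","H4","H4","H1","H2","H2","H2","H1","H1"]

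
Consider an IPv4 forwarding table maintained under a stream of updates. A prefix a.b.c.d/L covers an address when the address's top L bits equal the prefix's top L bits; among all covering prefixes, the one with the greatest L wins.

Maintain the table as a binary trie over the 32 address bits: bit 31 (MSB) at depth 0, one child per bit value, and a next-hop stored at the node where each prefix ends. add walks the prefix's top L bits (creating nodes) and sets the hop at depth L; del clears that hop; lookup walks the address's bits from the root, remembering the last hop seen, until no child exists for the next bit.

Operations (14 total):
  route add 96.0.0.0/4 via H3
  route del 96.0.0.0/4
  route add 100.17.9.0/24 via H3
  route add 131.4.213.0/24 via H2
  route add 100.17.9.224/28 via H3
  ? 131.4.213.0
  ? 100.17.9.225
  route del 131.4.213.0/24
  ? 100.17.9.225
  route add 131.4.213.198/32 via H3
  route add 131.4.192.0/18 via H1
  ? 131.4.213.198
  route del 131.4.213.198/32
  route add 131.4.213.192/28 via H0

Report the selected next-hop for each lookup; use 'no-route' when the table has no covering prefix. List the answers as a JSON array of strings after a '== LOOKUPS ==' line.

Trace:
  + 96.0.0.0/4 (H3) depth=4
  - 96.0.0.0/4 clear@4
  + 100.17.9.0/24 (H3) depth=24
  + 131.4.213.0/24 (H2) depth=24
  + 100.17.9.224/28 (H3) depth=28
  ? 131.4.213.0  path d0:-→d1:-→d2:-→d3:-→d4:-→d5:-→d6:-→d7:-→d8:-→d9:-→d10:-→d11:-→d12:-→d13:-→d14:-→d15:-→d16:-→d17:-→d18:-→d19:-→d20:-→d21:-→d22:-→d23:-→d24:H2  best=H2
  ? 100.17.9.225  path d0:-→d1:-→d2:-→d3:-→d4:-→d5:-→d6:-→d7:-→d8:-→d9:-→d10:-→d11:-→d12:-→d13:-→d14:-→d15:-→d16:-→d17:-→d18:-→d19:-→d20:-→d21:-→d22:-→d23:-→d24:H3→d25:-→d26:-→d27:-→d28:H3  best=H3
  - 131.4.213.0/24 clear@24
  ? 100.17.9.225  path d0:-→d1:-→d2:-→d3:-→d4:-→d5:-→d6:-→d7:-→d8:-→d9:-→d10:-→d11:-→d12:-→d13:-→d14:-→d15:-→d16:-→d17:-→d18:-→d19:-→d20:-→d21:-→d22:-→d23:-→d24:H3→d25:-→d26:-→d27:-→d28:H3  best=H3
  + 131.4.213.198/32 (H3) depth=32
  + 131.4.192.0/18 (H1) depth=18
  ? 131.4.213.198  path d0:-→d1:-→d2:-→d3:-→d4:-→d5:-→d6:-→d7:-→d8:-→d9:-→d10:-→d11:-→d12:-→d13:-→d14:-→d15:-→d16:-→d17:-→d18:H1→d19:-→d20:-→d21:-→d22:-→d23:-→d24:-→d25:-→d26:-→d27:-→d28:-→d29:-→d30:-→d31:-→d32:H3  best=H3
  - 131.4.213.198/32 clear@32
  + 131.4.213.192/28 (H0) depth=28

== LOOKUPS ==
["H2","H3","H3","H3"]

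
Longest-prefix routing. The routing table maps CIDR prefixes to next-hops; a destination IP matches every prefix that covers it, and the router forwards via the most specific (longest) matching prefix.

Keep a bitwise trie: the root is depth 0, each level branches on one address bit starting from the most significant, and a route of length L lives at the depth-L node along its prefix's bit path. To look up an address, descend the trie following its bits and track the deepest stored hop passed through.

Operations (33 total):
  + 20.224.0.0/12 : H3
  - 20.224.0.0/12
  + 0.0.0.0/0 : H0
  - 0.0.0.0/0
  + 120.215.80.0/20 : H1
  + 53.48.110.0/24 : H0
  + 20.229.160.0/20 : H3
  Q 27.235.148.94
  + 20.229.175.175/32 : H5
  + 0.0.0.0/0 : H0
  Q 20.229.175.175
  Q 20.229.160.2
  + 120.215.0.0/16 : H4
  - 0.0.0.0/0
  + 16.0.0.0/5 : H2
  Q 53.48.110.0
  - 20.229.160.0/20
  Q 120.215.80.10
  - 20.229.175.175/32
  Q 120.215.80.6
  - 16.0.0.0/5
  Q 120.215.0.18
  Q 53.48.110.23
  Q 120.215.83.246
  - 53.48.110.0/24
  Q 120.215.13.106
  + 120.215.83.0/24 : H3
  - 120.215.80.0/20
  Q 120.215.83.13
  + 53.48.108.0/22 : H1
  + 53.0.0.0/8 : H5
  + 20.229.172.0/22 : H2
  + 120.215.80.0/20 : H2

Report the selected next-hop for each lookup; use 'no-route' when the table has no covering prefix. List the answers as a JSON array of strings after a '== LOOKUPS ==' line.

Trace:
  add 20.224.0.0/12 -> H3 at depth 12
  - 20.224.0.0/12 clear@12
  add 0.0.0.0/0 -> H0 at depth 0
  - 0.0.0.0/0 clear@0
  add 120.215.80.0/20 -> H1 at depth 20
  add 53.48.110.0/24 -> H0 at depth 24
  add 20.229.160.0/20 -> H3 at depth 20
  ? 27.235.148.94  path d0:-→d1:-→d2:-→d3:-→d4:-  best=no-route
  add 20.229.175.175/32 -> H5 at depth 32
  add 0.0.0.0/0 -> H0 at depth 0
  ? 20.229.175.175  path d0:H0→d1:-→d2:-→d3:-→d4:-→d5:-→d6:-→d7:-→d8:-→d9:-→d10:-→d11:-→d12:-→d13:-→d14:-→d15:-→d16:-→d17:-→d18:-→d19:-→d20:H3→d21:-→d22:-→d23:-→d24:-→d25:-→d26:-→d27:-→d28:-→d29:-→d30:-→d31:-→d32:H5  best=H5
  ? 20.229.160.2  path d0:H0→d1:-→d2:-→d3:-→d4:-→d5:-→d6:-→d7:-→d8:-→d9:-→d10:-→d11:-→d12:-→d13:-→d14:-→d15:-→d16:-→d17:-→d18:-→d19:-→d20:H3  best=H3
  add 120.215.0.0/16 -> H4 at depth 16
  - 0.0.0.0/0 clear@0
  add 16.0.0.0/5 -> H2 at depth 5
  ? 53.48.110.0  path d0:-→d1:-→d2:-→d3:-→d4:-→d5:-→d6:-→d7:-→d8:-→d9:-→d10:-→d11:-→d12:-→d13:-→d14:-→d15:-→d16:-→d17:-→d18:-→d19:-→d20:-→d21:-→d22:-→d23:-→d24:H0  best=H0
  - 20.229.160.0/20 clear@20
  ? 120.215.80.10  path d0:-→d1:-→d2:-→d3:-→d4:-→d5:-→d6:-→d7:-→d8:-→d9:-→d10:-→d11:-→d12:-→d13:-→d14:-→d15:-→d16:H4→d17:-→d18:-→d19:-→d20:H1  best=H1
  - 20.229.175.175/32 clear@32
  ? 120.215.80.6  path d0:-→d1:-→d2:-→d3:-→d4:-→d5:-→d6:-→d7:-→d8:-→d9:-→d10:-→d11:-→d12:-→d13:-→d14:-→d15:-→d16:H4→d17:-→d18:-→d19:-→d20:H1  best=H1
  - 16.0.0.0/5 clear@5
  ? 120.215.0.18  path d0:-→d1:-→d2:-→d3:-→d4:-→d5:-→d6:-→d7:-→d8:-→d9:-→d10:-→d11:-→d12:-→d13:-→d14:-→d15:-→d16:H4→d17:-  best=H4
  ? 53.48.110.23  path d0:-→d1:-→d2:-→d3:-→d4:-→d5:-→d6:-→d7:-→d8:-→d9:-→d10:-→d11:-→d12:-→d13:-→d14:-→d15:-→d16:-→d17:-→d18:-→d19:-→d20:-→d21:-→d22:-→d23:-→d24:H0  best=H0
  ? 120.215.83.246  path d0:-→d1:-→d2:-→d3:-→d4:-→d5:-→d6:-→d7:-→d8:-→d9:-→d10:-→d11:-→d12:-→d13:-→d14:-→d15:-→d16:H4→d17:-→d18:-→d19:-→d20:H1  best=H1
  - 53.48.110.0/24 clear@24
  ? 120.215.13.106  path d0:-→d1:-→d2:-→d3:-→d4:-→d5:-→d6:-→d7:-→d8:-→d9:-→d10:-→d11:-→d12:-→d13:-→d14:-→d15:-→d16:H4→d17:-  best=H4
  add 120.215.83.0/24 -> H3 at depth 24
  - 120.215.80.0/20 clear@20
  ? 120.215.83.13  path d0:-→d1:-→d2:-→d3:-→d4:-→d5:-→d6:-→d7:-→d8:-→d9:-→d10:-→d11:-→d12:-→d13:-→d14:-→d15:-→d16:H4→d17:-→d18:-→d19:-→d20:-→d21:-→d22:-→d23:-→d24:H3  best=H3
  add 53.48.108.0/22 -> H1 at depth 22
  add 53.0.0.0/8 -> H5 at depth 8
  add 20.229.172.0/22 -> H2 at depth 22
  add 120.215.80.0/20 -> H2 at depth 20

== LOOKUPS ==
["no-route","H5","H3","H0","H1","H1","H4","H0","H1","H4","H3"]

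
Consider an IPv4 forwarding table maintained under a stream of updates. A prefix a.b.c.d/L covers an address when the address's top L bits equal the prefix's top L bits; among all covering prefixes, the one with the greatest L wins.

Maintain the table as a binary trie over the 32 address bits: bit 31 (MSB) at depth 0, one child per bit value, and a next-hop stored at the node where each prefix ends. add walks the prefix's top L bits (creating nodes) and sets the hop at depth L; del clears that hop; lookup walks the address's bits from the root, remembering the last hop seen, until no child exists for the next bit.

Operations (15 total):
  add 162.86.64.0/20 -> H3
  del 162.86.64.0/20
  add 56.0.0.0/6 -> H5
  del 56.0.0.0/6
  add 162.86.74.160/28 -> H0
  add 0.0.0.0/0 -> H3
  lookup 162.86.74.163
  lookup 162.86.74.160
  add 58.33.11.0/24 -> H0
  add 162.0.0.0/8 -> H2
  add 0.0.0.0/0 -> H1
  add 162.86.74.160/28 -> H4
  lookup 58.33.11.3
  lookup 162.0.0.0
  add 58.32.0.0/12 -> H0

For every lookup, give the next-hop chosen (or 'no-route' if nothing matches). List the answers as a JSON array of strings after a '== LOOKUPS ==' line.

Apply in order:
  add 162.86.64.0/20 -> H3 at depth 20
  - 162.86.64.0/20 clear@20
  add 56.0.0.0/6 -> H5 at depth 6
  - 56.0.0.0/6 clear@6
  add 162.86.74.160/28 -> H0 at depth 28
  add 0.0.0.0/0 -> H3 at depth 0
  ? 162.86.74.163  path d0:H3→d1:-→d2:-→d3:-→d4:-→d5:-→d6:-→d7:-→d8:-→d9:-→d10:-→d11:-→d12:-→d13:-→d14:-→d15:-→d16:-→d17:-→d18:-→d19:-→d20:-→d21:-→d22:-→d23:-→d24:-→d25:-→d26:-→d27:-→d28:H0  best=H0
  ? 162.86.74.160  path d0:H3→d1:-→d2:-→d3:-→d4:-→d5:-→d6:-→d7:-→d8:-→d9:-→d10:-→d11:-→d12:-→d13:-→d14:-→d15:-→d16:-→d17:-→d18:-→d19:-→d20:-→d21:-→d22:-→d23:-→d24:-→d25:-→d26:-→d27:-→d28:H0  best=H0
  add 58.33.11.0/24 -> H0 at depth 24
  add 162.0.0.0/8 -> H2 at depth 8
  add 0.0.0.0/0 -> H1 at depth 0
  add 162.86.74.160/28 -> H4 at depth 28
  ? 58.33.11.3  path d0:H1→d1:-→d2:-→d3:-→d4:-→d5:-→d6:-→d7:-→d8:-→d9:-→d10:-→d11:-→d12:-→d13:-→d14:-→d15:-→d16:-→d17:-→d18:-→d19:-→d20:-→d21:-→d22:-→d23:-→d24:H0  best=H0
  ? 162.0.0.0  path d0:H1→d1:-→d2:-→d3:-→d4:-→d5:-→d6:-→d7:-→d8:H2→d9:-  best=H2
  add 58.32.0.0/12 -> H0 at depth 12

== LOOKUPS ==
["H0","H0","H0","H2"]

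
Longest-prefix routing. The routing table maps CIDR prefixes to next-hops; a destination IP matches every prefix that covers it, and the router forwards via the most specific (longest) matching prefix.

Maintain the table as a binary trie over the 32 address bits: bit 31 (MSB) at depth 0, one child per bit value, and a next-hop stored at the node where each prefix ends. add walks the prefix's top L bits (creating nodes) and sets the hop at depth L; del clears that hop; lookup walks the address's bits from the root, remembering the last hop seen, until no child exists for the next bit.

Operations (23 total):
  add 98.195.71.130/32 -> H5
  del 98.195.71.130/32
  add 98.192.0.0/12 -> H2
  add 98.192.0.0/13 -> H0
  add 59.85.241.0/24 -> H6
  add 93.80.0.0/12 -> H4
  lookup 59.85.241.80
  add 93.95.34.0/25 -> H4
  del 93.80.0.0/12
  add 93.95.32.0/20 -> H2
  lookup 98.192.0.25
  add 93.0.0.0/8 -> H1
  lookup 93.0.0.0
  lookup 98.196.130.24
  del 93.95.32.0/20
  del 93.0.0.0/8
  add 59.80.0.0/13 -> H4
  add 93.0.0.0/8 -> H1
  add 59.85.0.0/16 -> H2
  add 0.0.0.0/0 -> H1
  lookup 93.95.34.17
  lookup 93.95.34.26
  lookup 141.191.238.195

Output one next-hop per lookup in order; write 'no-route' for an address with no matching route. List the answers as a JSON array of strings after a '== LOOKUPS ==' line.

Process each operation:
  + 98.195.71.130/32 (H5) depth=32
  del 98.195.71.130/32 (clear depth 32)
  + 98.192.0.0/12 (H2) depth=12
  + 98.192.0.0/13 (H0) depth=13
  + 59.85.241.0/24 (H6) depth=24
  + 93.80.0.0/12 (H4) depth=12
  Q 59.85.241.80: descend 001110110101010111110001 ; hops seen [H6] ; pick H6
  + 93.95.34.0/25 (H4) depth=25
  del 93.80.0.0/12 (clear depth 12)
  + 93.95.32.0/20 (H2) depth=20
  Q 98.192.0.25: descend 01100010110000 ; hops seen [H2,H0] ; pick H0
  + 93.0.0.0/8 (H1) depth=8
  Q 93.0.0.0: descend 010111010 ; hops seen [H1] ; pick H1
  Q 98.196.130.24: descend 0110001011000 ; hops seen [H2,H0] ; pick H0
  del 93.95.32.0/20 (clear depth 20)
  del 93.0.0.0/8 (clear depth 8)
  + 59.80.0.0/13 (H4) depth=13
  + 93.0.0.0/8 (H1) depth=8
  + 59.85.0.0/16 (H2) depth=16
  + 0.0.0.0/0 (H1) depth=0
  Q 93.95.34.17: descend 0101110101011111001000100 ; hops seen [H1,H1,H4] ; pick H4
  Q 93.95.34.26: descend 0101110101011111001000100 ; hops seen [H1,H1,H4] ; pick H4
  Q 141.191.238.195: descend ε ; hops seen [H1] ; pick H1

== LOOKUPS ==
["H6","H0","H1","H0","H4","H4","H1"]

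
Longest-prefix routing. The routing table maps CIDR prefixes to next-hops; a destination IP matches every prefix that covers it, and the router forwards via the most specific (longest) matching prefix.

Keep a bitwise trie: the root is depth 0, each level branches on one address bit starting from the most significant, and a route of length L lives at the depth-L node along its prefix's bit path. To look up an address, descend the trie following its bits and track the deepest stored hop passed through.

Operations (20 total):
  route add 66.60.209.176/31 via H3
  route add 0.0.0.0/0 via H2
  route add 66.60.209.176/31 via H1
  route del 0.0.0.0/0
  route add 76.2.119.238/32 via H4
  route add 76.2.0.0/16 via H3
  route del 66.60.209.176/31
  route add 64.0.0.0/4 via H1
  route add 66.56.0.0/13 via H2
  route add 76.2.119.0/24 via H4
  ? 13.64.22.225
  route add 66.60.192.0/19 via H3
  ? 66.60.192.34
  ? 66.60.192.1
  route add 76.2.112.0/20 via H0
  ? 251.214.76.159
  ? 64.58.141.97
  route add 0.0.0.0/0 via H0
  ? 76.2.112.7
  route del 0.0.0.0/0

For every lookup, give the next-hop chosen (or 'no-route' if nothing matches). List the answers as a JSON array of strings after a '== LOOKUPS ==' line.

Process each operation:
  add 66.60.209.176/31 -> H3 at depth 31
  add 0.0.0.0/0 -> H2 at depth 0
  add 66.60.209.176/31 -> H1 at depth 31
  del 0.0.0.0/0 (clear depth 0)
  add 76.2.119.238/32 -> H4 at depth 32
  add 76.2.0.0/16 -> H3 at depth 16
  del 66.60.209.176/31 (clear depth 31)
  add 64.0.0.0/4 -> H1 at depth 4
  add 66.56.0.0/13 -> H2 at depth 13
  add 76.2.119.0/24 -> H4 at depth 24
  lookup 13.64.22.225: bits 0 walk d0:-→d1:- -> no-route
  add 66.60.192.0/19 -> H3 at depth 19
  lookup 66.60.192.34: bits 0100001000111100110 walk d0:-→d1:-→d2:-→d3:-→d4:H1→d5:-→d6:-→d7:-→d8:-→d9:-→d10:-→d11:-→d12:-→d13:H2→d14:-→d15:-→d16:-→d17:-→d18:-→d19:H3 -> H3
  lookup 66.60.192.1: bits 0100001000111100110 walk d0:-→d1:-→d2:-→d3:-→d4:H1→d5:-→d6:-→d7:-→d8:-→d9:-→d10:-→d11:-→d12:-→d13:H2→d14:-→d15:-→d16:-→d17:-→d18:-→d19:H3 -> H3
  add 76.2.112.0/20 -> H0 at depth 20
  lookup 251.214.76.159: bits ε walk d0:- -> no-route
  lookup 64.58.141.97: bits 010000 walk d0:-→d1:-→d2:-→d3:-→d4:H1→d5:-→d6:- -> H1
  add 0.0.0.0/0 -> H0 at depth 0
  lookup 76.2.112.7: bits 010011000000001001110 walk d0:H0→d1:-→d2:-→d3:-→d4:H1→d5:-→d6:-→d7:-→d8:-→d9:-→d10:-→d11:-→d12:-→d13:-→d14:-→d15:-→d16:H3→d17:-→d18:-→d19:-→d20:H0→d21:- -> H0
  del 0.0.0.0/0 (clear depth 0)

== LOOKUPS ==
["no-route","H3","H3","no-route","H1","H0"]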